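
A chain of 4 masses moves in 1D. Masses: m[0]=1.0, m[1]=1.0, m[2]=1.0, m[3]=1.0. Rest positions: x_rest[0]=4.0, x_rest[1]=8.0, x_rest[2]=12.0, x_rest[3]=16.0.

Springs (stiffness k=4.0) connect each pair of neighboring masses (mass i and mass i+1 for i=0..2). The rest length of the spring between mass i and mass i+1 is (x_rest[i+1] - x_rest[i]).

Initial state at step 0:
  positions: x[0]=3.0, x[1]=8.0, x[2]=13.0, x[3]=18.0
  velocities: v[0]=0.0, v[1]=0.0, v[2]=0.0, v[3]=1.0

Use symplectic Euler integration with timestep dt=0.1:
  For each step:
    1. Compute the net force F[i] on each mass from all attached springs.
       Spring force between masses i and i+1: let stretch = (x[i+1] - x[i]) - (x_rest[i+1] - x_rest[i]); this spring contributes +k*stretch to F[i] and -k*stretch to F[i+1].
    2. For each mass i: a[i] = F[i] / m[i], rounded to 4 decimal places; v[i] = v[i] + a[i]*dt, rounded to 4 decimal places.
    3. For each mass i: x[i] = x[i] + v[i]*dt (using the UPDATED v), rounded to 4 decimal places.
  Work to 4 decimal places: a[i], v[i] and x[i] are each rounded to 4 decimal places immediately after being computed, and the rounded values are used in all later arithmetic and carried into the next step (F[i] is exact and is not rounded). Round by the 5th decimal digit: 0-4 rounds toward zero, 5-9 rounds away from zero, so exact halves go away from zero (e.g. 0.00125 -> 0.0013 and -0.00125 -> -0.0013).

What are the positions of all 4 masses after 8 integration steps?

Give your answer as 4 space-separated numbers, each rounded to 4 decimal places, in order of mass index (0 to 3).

Step 0: x=[3.0000 8.0000 13.0000 18.0000] v=[0.0000 0.0000 0.0000 1.0000]
Step 1: x=[3.0400 8.0000 13.0000 18.0600] v=[0.4000 0.0000 0.0000 0.6000]
Step 2: x=[3.1184 8.0016 13.0024 18.0776] v=[0.7840 0.0160 0.0240 0.1760]
Step 3: x=[3.2321 8.0079 13.0078 18.0522] v=[1.1373 0.0630 0.0538 -0.2541]
Step 4: x=[3.3769 8.0232 13.0150 17.9850] v=[1.4476 0.1526 0.0716 -0.6719]
Step 5: x=[3.5475 8.0523 13.0213 17.8790] v=[1.7061 0.2908 0.0629 -1.0599]
Step 6: x=[3.7383 8.1000 13.0231 17.7387] v=[1.9080 0.4765 0.0184 -1.4030]
Step 7: x=[3.9436 8.1701 13.0166 17.5698] v=[2.0527 0.7011 -0.0646 -1.6892]
Step 8: x=[4.1579 8.2650 12.9984 17.3788] v=[2.1433 0.9491 -0.1819 -1.9105]

Answer: 4.1579 8.2650 12.9984 17.3788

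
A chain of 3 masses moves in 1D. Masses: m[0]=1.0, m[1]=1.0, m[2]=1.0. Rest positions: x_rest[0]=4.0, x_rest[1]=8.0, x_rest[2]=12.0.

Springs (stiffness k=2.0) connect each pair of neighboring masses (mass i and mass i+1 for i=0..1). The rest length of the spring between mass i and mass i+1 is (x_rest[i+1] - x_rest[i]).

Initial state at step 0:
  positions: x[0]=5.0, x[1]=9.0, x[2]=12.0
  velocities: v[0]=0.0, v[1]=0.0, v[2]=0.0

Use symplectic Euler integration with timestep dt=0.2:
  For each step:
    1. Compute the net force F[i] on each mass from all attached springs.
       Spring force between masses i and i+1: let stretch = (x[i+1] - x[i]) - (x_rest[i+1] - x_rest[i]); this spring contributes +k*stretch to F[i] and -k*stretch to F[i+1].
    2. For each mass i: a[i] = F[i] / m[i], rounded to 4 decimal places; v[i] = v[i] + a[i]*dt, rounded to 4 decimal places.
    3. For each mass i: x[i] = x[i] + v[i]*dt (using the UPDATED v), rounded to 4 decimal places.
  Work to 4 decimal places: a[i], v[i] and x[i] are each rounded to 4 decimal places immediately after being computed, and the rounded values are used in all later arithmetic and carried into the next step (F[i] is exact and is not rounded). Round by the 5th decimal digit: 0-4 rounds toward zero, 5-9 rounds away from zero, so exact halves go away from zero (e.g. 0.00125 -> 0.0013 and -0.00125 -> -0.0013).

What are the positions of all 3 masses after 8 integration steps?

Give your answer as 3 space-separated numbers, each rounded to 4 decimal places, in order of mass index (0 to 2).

Answer: 4.3734 8.5003 13.1266

Derivation:
Step 0: x=[5.0000 9.0000 12.0000] v=[0.0000 0.0000 0.0000]
Step 1: x=[5.0000 8.9200 12.0800] v=[0.0000 -0.4000 0.4000]
Step 2: x=[4.9936 8.7792 12.2272] v=[-0.0320 -0.7040 0.7360]
Step 3: x=[4.9700 8.6114 12.4186] v=[-0.1178 -0.8390 0.9568]
Step 4: x=[4.9178 8.4569 12.6254] v=[-0.2612 -0.7727 1.0339]
Step 5: x=[4.8287 8.3527 12.8187] v=[-0.4456 -0.5209 0.9665]
Step 6: x=[4.7015 8.3239 12.9747] v=[-0.6360 -0.1441 0.7801]
Step 7: x=[4.5441 8.3774 13.0787] v=[-0.7870 0.2673 0.5198]
Step 8: x=[4.3734 8.5003 13.1266] v=[-0.8537 0.6145 0.2393]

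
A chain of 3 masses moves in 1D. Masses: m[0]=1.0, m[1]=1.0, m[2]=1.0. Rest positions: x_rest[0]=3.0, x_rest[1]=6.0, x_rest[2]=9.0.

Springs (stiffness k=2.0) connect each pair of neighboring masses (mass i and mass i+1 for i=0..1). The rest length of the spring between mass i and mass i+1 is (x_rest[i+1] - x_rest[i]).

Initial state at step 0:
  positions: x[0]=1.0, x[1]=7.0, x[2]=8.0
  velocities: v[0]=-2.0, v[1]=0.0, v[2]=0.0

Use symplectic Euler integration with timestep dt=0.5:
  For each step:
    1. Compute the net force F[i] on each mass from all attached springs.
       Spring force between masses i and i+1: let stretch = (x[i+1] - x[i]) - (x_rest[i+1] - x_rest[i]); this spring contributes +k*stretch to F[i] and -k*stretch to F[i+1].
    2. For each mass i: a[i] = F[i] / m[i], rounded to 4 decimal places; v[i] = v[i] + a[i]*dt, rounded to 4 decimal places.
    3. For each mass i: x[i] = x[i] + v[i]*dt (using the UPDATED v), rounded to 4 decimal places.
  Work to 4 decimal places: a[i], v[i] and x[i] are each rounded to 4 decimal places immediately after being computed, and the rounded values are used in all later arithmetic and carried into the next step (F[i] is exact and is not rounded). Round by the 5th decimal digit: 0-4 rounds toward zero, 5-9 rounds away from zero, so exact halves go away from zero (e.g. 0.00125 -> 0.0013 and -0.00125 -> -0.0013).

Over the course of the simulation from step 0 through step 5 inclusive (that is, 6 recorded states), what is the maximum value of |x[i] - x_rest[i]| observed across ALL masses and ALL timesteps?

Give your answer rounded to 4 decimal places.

Step 0: x=[1.0000 7.0000 8.0000] v=[-2.0000 0.0000 0.0000]
Step 1: x=[1.5000 4.5000 9.0000] v=[1.0000 -5.0000 2.0000]
Step 2: x=[2.0000 2.7500 9.2500] v=[1.0000 -3.5000 0.5000]
Step 3: x=[1.3750 3.8750 7.7500] v=[-1.2500 2.2500 -3.0000]
Step 4: x=[0.5000 5.6875 5.8125] v=[-1.7500 3.6250 -3.8750]
Step 5: x=[0.7188 4.9688 5.3125] v=[0.4375 -1.4375 -1.0000]
Max displacement = 3.6875

Answer: 3.6875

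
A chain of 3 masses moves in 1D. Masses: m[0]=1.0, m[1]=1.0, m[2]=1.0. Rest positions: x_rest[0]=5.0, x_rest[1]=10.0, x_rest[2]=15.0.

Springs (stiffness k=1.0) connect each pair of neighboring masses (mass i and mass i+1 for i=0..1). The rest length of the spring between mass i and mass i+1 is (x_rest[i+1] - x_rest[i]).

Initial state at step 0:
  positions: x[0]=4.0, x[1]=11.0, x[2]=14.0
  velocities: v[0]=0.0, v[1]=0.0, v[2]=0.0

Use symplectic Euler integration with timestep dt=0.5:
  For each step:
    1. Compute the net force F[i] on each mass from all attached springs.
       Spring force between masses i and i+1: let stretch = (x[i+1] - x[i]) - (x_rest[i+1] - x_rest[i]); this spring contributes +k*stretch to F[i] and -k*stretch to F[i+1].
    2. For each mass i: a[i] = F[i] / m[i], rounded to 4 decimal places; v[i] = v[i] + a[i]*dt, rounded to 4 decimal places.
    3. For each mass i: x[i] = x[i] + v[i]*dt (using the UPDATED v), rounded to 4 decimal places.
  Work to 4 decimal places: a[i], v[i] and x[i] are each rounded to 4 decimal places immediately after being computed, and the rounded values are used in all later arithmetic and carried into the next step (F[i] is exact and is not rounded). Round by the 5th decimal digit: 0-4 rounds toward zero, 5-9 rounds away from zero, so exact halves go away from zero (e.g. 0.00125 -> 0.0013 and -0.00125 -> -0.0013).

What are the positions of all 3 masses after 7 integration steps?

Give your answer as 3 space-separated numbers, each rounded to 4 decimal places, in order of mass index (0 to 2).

Answer: 3.9958 11.0087 13.9958

Derivation:
Step 0: x=[4.0000 11.0000 14.0000] v=[0.0000 0.0000 0.0000]
Step 1: x=[4.5000 10.0000 14.5000] v=[1.0000 -2.0000 1.0000]
Step 2: x=[5.1250 8.7500 15.1250] v=[1.2500 -2.5000 1.2500]
Step 3: x=[5.4063 8.1875 15.4063] v=[0.5625 -1.1250 0.5625]
Step 4: x=[5.1329 8.7344 15.1329] v=[-0.5469 1.0938 -0.5469]
Step 5: x=[4.5098 9.9806 14.5098] v=[-1.2462 2.4923 -1.2462]
Step 6: x=[4.0044 10.9914 14.0044] v=[-1.0108 2.0215 -1.0108]
Step 7: x=[3.9958 11.0087 13.9958] v=[-0.0173 0.0345 -0.0173]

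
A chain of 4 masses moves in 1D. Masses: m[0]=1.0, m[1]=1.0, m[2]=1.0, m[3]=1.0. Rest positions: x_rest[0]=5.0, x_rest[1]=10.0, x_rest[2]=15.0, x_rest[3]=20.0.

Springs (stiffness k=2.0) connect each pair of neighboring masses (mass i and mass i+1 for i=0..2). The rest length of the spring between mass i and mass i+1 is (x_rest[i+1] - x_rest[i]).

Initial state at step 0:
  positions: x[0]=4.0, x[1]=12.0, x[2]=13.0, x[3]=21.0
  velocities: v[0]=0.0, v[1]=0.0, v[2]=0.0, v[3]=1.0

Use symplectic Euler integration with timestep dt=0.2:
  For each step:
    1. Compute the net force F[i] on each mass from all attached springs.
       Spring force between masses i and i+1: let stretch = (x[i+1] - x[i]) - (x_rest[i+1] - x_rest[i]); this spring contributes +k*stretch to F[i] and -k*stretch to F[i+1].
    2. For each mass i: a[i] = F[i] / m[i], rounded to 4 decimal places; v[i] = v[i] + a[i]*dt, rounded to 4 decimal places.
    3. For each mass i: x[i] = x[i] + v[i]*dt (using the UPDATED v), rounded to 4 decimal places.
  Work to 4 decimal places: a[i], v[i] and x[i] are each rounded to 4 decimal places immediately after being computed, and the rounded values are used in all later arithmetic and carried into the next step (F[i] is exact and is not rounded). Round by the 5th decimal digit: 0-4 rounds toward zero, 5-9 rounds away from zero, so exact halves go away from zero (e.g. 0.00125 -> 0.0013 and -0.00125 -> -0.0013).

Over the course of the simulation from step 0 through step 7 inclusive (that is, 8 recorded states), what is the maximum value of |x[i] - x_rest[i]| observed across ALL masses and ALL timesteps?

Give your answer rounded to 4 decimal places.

Answer: 2.4281

Derivation:
Step 0: x=[4.0000 12.0000 13.0000 21.0000] v=[0.0000 0.0000 0.0000 1.0000]
Step 1: x=[4.2400 11.4400 13.5600 20.9600] v=[1.2000 -2.8000 2.8000 -0.2000]
Step 2: x=[4.6560 10.4736 14.5424 20.7280] v=[2.0800 -4.8320 4.9120 -1.1600]
Step 3: x=[5.1374 9.3673 15.6941 20.4012] v=[2.4070 -5.5315 5.7587 -1.6342]
Step 4: x=[5.5572 8.4288 16.7163 20.0978] v=[2.0990 -4.6927 5.1108 -1.5170]
Step 5: x=[5.8067 7.9235 17.3460 19.9239] v=[1.2476 -2.5263 3.1484 -0.8696]
Step 6: x=[5.8256 8.0027 17.4281 19.9437] v=[0.0943 0.3960 0.4106 0.0992]
Step 7: x=[5.6186 8.6618 16.9574 20.1623] v=[-1.0349 3.2953 -2.3533 1.0930]
Max displacement = 2.4281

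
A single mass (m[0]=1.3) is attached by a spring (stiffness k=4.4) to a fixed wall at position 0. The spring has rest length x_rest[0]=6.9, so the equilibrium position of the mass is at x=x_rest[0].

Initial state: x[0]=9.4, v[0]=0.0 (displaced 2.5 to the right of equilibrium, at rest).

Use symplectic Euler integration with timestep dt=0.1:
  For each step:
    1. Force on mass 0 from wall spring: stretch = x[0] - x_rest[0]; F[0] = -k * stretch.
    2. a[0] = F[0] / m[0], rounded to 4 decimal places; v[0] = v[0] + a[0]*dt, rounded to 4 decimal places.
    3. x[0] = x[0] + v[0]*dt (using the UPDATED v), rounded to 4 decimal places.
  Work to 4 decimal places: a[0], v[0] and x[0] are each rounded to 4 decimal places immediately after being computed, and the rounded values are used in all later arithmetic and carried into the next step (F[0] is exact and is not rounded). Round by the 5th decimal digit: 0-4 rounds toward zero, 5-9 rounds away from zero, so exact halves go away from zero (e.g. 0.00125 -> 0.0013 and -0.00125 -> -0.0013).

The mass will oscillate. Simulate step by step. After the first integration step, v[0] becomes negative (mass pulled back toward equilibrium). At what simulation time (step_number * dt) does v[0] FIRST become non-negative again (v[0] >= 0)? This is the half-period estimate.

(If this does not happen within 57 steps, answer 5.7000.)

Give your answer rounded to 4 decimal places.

Answer: 1.8000

Derivation:
Step 0: x=[9.4000] v=[0.0000]
Step 1: x=[9.3154] v=[-0.8462]
Step 2: x=[9.1490] v=[-1.6637]
Step 3: x=[8.9065] v=[-2.4249]
Step 4: x=[8.5961] v=[-3.1040]
Step 5: x=[8.2283] v=[-3.6781]
Step 6: x=[7.8155] v=[-4.1277]
Step 7: x=[7.3717] v=[-4.4376]
Step 8: x=[6.9120] v=[-4.5973]
Step 9: x=[6.4519] v=[-4.6014]
Step 10: x=[6.0069] v=[-4.4497]
Step 11: x=[5.5922] v=[-4.1474]
Step 12: x=[5.2217] v=[-3.7048]
Step 13: x=[4.9080] v=[-3.1368]
Step 14: x=[4.6617] v=[-2.4626]
Step 15: x=[4.4912] v=[-1.7050]
Step 16: x=[4.4022] v=[-0.8897]
Step 17: x=[4.3978] v=[-0.0443]
Step 18: x=[4.4781] v=[0.8026]
First v>=0 after going negative at step 18, time=1.8000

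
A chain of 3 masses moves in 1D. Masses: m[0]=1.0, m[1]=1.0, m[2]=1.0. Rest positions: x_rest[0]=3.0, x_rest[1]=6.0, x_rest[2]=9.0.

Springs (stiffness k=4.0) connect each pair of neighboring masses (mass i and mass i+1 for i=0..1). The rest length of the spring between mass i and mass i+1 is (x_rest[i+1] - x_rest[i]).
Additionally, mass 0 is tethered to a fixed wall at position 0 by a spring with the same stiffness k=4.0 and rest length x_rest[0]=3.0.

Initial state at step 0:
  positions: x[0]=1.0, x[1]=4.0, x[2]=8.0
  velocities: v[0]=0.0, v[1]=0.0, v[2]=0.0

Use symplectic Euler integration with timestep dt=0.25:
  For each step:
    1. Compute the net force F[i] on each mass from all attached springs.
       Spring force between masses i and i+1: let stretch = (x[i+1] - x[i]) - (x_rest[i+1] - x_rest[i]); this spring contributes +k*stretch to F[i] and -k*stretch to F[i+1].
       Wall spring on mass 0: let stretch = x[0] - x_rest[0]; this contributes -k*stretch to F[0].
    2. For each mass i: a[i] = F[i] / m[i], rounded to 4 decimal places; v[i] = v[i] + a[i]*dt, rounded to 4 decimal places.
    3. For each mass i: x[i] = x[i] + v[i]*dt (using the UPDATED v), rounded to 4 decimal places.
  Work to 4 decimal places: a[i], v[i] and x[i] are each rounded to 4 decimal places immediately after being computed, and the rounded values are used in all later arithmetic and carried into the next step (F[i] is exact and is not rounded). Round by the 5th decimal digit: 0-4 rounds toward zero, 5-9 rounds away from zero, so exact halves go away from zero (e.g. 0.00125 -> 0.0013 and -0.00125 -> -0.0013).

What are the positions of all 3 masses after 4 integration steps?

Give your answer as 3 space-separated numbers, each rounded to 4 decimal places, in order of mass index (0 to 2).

Answer: 3.6992 5.6719 7.0625

Derivation:
Step 0: x=[1.0000 4.0000 8.0000] v=[0.0000 0.0000 0.0000]
Step 1: x=[1.5000 4.2500 7.7500] v=[2.0000 1.0000 -1.0000]
Step 2: x=[2.3125 4.6875 7.3750] v=[3.2500 1.7500 -1.5000]
Step 3: x=[3.1406 5.2031 7.0781] v=[3.3125 2.0625 -1.1875]
Step 4: x=[3.6992 5.6719 7.0625] v=[2.2344 1.8750 -0.0625]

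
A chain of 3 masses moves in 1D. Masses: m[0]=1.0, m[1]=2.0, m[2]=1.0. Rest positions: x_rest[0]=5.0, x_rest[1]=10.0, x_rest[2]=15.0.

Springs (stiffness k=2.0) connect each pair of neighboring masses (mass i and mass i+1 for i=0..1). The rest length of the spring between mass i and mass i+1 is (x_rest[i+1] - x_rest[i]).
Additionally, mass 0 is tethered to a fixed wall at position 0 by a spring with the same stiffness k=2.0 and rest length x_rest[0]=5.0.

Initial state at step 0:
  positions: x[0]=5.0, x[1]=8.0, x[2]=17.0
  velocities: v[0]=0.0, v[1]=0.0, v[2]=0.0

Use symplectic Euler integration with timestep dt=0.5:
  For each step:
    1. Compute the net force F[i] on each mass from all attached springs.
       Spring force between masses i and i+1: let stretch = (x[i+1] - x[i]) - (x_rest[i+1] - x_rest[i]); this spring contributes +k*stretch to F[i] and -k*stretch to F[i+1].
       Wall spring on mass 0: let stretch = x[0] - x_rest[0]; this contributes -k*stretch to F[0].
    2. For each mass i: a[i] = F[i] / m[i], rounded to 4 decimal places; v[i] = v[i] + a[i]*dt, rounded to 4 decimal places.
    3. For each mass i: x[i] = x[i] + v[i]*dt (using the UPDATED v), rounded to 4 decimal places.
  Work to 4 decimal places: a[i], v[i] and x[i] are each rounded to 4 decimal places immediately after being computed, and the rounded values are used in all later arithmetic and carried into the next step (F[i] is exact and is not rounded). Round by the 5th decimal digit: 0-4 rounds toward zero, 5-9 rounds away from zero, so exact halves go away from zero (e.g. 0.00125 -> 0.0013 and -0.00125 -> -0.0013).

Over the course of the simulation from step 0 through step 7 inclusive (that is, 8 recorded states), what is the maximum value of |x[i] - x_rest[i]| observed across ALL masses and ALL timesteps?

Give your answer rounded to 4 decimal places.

Answer: 2.9414

Derivation:
Step 0: x=[5.0000 8.0000 17.0000] v=[0.0000 0.0000 0.0000]
Step 1: x=[4.0000 9.5000 15.0000] v=[-2.0000 3.0000 -4.0000]
Step 2: x=[3.7500 11.0000 12.7500] v=[-0.5000 3.0000 -4.5000]
Step 3: x=[5.2500 11.1250 12.1250] v=[3.0000 0.2500 -1.2500]
Step 4: x=[7.0625 10.0313 13.5000] v=[3.6250 -2.1875 2.7500]
Step 5: x=[6.8282 9.0625 15.6407] v=[-0.4687 -1.9376 4.2813]
Step 6: x=[4.2969 9.1797 16.9923] v=[-5.0626 0.2344 2.7031]
Step 7: x=[2.0586 10.0294 16.9376] v=[-4.4767 1.6993 -0.1095]
Max displacement = 2.9414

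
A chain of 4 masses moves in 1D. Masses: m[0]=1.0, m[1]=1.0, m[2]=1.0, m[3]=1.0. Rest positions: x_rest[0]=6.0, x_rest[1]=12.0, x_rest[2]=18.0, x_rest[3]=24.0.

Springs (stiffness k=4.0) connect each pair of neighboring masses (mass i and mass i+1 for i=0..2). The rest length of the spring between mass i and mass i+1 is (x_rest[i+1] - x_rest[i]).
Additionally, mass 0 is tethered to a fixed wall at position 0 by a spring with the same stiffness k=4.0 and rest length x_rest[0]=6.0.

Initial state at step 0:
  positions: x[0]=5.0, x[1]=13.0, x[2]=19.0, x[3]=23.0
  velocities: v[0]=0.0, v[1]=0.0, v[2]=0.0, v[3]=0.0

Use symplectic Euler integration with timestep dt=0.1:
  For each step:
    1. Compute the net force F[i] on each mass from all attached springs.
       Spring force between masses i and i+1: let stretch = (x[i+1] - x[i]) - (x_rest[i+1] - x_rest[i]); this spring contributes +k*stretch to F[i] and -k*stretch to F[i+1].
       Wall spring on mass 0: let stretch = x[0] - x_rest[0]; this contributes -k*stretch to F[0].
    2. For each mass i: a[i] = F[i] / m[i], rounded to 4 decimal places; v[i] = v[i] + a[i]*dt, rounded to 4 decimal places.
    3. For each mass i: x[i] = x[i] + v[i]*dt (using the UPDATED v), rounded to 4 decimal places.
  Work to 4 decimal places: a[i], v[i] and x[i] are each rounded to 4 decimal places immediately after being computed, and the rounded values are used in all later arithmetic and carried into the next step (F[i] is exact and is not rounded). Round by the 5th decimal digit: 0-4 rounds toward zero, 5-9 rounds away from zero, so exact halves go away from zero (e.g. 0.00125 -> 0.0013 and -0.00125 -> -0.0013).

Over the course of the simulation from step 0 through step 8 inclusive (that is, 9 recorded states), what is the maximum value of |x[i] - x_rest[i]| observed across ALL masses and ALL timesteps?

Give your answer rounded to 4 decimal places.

Step 0: x=[5.0000 13.0000 19.0000 23.0000] v=[0.0000 0.0000 0.0000 0.0000]
Step 1: x=[5.1200 12.9200 18.9200 23.0800] v=[1.2000 -0.8000 -0.8000 0.8000]
Step 2: x=[5.3472 12.7680 18.7664 23.2336] v=[2.2720 -1.5200 -1.5360 1.5360]
Step 3: x=[5.6573 12.5591 18.5516 23.4485] v=[3.1014 -2.0890 -2.1485 2.1491]
Step 4: x=[6.0172 12.3138 18.2929 23.7075] v=[3.5992 -2.4527 -2.5867 2.5903]
Step 5: x=[6.3883 12.0558 18.0117 23.9900] v=[3.7110 -2.5797 -2.8125 2.8245]
Step 6: x=[6.7306 11.8094 17.7314 24.2733] v=[3.4227 -2.4643 -2.8035 2.8332]
Step 7: x=[7.0068 11.5967 17.4759 24.5349] v=[2.7620 -2.1270 -2.5555 2.6164]
Step 8: x=[7.1863 11.4356 17.2675 24.7542] v=[1.7952 -1.6113 -2.0836 2.1928]
Max displacement = 1.1863

Answer: 1.1863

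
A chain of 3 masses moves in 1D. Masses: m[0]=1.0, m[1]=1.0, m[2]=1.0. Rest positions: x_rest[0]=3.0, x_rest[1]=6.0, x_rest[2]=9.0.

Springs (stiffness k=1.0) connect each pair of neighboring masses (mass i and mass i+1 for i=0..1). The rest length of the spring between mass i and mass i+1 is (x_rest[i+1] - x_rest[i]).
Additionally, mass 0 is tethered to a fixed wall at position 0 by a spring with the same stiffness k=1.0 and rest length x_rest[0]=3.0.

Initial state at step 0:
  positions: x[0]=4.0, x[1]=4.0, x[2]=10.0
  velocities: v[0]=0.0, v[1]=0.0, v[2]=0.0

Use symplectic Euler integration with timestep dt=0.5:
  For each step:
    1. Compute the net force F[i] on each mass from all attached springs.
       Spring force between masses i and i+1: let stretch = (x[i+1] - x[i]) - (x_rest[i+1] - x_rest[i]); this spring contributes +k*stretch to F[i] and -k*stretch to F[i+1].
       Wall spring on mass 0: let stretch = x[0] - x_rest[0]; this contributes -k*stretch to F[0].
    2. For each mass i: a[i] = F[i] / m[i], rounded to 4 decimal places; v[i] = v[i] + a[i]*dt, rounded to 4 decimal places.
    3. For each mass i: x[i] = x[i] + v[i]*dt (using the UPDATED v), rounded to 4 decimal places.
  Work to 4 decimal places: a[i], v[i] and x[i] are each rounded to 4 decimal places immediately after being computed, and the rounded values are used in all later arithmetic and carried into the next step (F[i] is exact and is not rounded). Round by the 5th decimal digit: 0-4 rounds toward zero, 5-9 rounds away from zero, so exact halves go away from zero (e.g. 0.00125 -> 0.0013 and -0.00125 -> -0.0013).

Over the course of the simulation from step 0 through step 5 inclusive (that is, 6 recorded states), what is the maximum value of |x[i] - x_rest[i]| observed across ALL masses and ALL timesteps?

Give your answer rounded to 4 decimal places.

Answer: 2.0157

Derivation:
Step 0: x=[4.0000 4.0000 10.0000] v=[0.0000 0.0000 0.0000]
Step 1: x=[3.0000 5.5000 9.2500] v=[-2.0000 3.0000 -1.5000]
Step 2: x=[1.8750 7.3125 8.3125] v=[-2.2500 3.6250 -1.8750]
Step 3: x=[1.6406 8.0157 7.8750] v=[-0.4688 1.4063 -0.8750]
Step 4: x=[2.5899 7.0899 8.2227] v=[1.8985 -1.8516 0.6954]
Step 5: x=[4.0167 5.3223 9.0372] v=[2.8536 -3.5352 1.6290]
Max displacement = 2.0157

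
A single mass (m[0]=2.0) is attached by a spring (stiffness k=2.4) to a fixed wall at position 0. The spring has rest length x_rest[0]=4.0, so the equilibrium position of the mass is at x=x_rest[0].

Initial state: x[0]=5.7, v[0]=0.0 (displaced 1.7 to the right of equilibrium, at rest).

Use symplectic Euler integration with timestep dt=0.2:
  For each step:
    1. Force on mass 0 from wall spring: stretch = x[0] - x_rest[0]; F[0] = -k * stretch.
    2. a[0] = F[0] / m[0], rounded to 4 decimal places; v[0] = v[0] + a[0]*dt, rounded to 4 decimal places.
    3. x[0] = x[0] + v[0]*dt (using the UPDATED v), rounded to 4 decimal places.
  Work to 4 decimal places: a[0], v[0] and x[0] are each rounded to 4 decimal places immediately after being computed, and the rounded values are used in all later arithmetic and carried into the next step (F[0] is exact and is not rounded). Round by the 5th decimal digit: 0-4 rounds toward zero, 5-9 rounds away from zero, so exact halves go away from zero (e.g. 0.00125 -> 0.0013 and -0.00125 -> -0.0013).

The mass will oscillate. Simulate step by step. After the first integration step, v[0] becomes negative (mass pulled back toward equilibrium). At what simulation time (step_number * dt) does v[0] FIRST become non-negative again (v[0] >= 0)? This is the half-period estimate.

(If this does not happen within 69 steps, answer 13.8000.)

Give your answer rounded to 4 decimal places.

Answer: 3.0000

Derivation:
Step 0: x=[5.7000] v=[0.0000]
Step 1: x=[5.6184] v=[-0.4080]
Step 2: x=[5.4591] v=[-0.7964]
Step 3: x=[5.2298] v=[-1.1466]
Step 4: x=[4.9414] v=[-1.4418]
Step 5: x=[4.6079] v=[-1.6677]
Step 6: x=[4.2452] v=[-1.8136]
Step 7: x=[3.8707] v=[-1.8724]
Step 8: x=[3.5024] v=[-1.8414]
Step 9: x=[3.1580] v=[-1.7220]
Step 10: x=[2.8540] v=[-1.5199]
Step 11: x=[2.6050] v=[-1.2449]
Step 12: x=[2.4230] v=[-0.9101]
Step 13: x=[2.3167] v=[-0.5316]
Step 14: x=[2.2912] v=[-0.1276]
Step 15: x=[2.3477] v=[0.2825]
First v>=0 after going negative at step 15, time=3.0000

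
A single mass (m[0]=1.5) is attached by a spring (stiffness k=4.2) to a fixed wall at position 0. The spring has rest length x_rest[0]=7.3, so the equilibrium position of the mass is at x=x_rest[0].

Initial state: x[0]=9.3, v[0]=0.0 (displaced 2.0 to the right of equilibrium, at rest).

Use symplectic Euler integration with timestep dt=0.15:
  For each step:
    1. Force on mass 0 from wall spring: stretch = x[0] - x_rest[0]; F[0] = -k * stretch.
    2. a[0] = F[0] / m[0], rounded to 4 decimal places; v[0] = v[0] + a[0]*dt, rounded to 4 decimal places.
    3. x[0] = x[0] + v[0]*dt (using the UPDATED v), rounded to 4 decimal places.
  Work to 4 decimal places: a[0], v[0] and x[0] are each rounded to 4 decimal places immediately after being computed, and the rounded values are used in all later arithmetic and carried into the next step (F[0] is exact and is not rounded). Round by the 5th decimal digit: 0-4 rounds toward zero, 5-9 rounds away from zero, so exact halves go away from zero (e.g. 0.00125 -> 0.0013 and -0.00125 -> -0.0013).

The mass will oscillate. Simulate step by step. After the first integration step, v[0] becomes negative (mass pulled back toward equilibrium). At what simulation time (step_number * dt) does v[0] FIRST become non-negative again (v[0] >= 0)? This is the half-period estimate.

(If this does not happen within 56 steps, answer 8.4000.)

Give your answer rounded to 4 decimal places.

Step 0: x=[9.3000] v=[0.0000]
Step 1: x=[9.1740] v=[-0.8400]
Step 2: x=[8.9299] v=[-1.6271]
Step 3: x=[8.5831] v=[-2.3117]
Step 4: x=[8.1555] v=[-2.8506]
Step 5: x=[7.6740] v=[-3.2099]
Step 6: x=[7.1690] v=[-3.3670]
Step 7: x=[6.6722] v=[-3.3120]
Step 8: x=[6.2150] v=[-3.0483]
Step 9: x=[5.8261] v=[-2.5926]
Step 10: x=[5.5301] v=[-1.9736]
Step 11: x=[5.3456] v=[-1.2302]
Step 12: x=[5.2842] v=[-0.4094]
Step 13: x=[5.3498] v=[0.4372]
First v>=0 after going negative at step 13, time=1.9500

Answer: 1.9500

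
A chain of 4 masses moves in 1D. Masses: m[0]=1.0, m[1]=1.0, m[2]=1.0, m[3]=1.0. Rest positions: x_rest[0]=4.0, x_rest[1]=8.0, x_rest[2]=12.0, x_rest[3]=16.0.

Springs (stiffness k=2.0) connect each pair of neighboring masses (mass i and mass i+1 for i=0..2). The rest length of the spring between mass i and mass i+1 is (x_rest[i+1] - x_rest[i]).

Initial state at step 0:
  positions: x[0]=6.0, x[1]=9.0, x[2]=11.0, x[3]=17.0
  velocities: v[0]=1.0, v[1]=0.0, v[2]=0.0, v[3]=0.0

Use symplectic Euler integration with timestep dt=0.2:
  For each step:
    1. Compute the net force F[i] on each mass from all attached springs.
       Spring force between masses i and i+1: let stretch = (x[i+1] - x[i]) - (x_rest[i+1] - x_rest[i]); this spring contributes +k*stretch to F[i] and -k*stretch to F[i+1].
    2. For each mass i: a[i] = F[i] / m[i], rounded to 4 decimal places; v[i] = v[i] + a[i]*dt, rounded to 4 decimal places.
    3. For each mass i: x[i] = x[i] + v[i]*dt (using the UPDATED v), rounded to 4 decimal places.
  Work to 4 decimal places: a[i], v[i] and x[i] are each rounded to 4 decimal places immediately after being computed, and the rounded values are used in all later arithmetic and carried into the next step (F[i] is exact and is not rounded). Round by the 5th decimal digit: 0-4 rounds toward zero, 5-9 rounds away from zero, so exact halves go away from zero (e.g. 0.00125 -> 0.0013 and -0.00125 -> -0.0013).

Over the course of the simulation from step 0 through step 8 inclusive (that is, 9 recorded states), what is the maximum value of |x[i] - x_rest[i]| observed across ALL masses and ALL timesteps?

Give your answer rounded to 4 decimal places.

Answer: 2.1440

Derivation:
Step 0: x=[6.0000 9.0000 11.0000 17.0000] v=[1.0000 0.0000 0.0000 0.0000]
Step 1: x=[6.1200 8.9200 11.3200 16.8400] v=[0.6000 -0.4000 1.6000 -0.8000]
Step 2: x=[6.1440 8.8080 11.8896 16.5584] v=[0.1200 -0.5600 2.8480 -1.4080]
Step 3: x=[6.0611 8.7294 12.5862 16.2233] v=[-0.4144 -0.3930 3.4829 -1.6755]
Step 4: x=[5.8717 8.7459 13.2652 15.9172] v=[-0.9471 0.0824 3.3950 -1.5303]
Step 5: x=[5.5922 8.8940 13.7948 15.7190] v=[-1.3974 0.7404 2.6481 -0.9911]
Step 6: x=[5.2569 9.1700 14.0863 15.6868] v=[-1.6767 1.3800 1.4575 -0.1608]
Step 7: x=[4.9146 9.5263 14.1125 15.8466] v=[-1.7115 1.7813 0.1312 0.7990]
Step 8: x=[4.6212 9.8805 13.9106 16.1877] v=[-1.4668 1.7711 -1.0096 1.7054]
Max displacement = 2.1440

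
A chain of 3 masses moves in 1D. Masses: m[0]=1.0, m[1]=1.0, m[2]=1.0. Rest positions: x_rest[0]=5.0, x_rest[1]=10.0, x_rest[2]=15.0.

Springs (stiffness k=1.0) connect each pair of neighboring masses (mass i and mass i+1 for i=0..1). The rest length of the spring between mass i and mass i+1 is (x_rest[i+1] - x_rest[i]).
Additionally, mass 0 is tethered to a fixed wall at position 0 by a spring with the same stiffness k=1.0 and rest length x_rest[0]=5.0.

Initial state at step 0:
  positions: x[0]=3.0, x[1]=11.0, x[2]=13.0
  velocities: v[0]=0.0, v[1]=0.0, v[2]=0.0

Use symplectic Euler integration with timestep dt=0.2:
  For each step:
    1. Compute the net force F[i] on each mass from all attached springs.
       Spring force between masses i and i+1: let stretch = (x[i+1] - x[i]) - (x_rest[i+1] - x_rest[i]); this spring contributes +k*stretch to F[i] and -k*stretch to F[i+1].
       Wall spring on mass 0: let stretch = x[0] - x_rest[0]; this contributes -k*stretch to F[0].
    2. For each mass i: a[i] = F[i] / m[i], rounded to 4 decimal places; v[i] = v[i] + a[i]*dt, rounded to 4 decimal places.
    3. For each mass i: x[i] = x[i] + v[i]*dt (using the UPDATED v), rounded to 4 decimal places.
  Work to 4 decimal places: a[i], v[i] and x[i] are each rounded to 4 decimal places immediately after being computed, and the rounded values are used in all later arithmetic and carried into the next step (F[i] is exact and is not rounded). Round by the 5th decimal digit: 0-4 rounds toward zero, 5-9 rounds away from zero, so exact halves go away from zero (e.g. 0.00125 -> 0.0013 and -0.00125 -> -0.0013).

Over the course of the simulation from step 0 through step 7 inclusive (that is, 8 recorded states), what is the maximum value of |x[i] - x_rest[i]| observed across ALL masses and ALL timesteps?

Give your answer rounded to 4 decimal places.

Step 0: x=[3.0000 11.0000 13.0000] v=[0.0000 0.0000 0.0000]
Step 1: x=[3.2000 10.7600 13.1200] v=[1.0000 -1.2000 0.6000]
Step 2: x=[3.5744 10.3120 13.3456] v=[1.8720 -2.2400 1.1280]
Step 3: x=[4.0753 9.7158 13.6499] v=[2.5046 -2.9808 1.5213]
Step 4: x=[4.6388 9.0514 13.9968] v=[2.8176 -3.3221 1.7345]
Step 5: x=[5.1933 8.4083 14.3459] v=[2.7724 -3.2155 1.7454]
Step 6: x=[5.6686 7.8741 14.6575] v=[2.3767 -2.6710 1.5579]
Step 7: x=[6.0054 7.5230 14.8977] v=[1.6841 -1.7554 1.2012]
Max displacement = 2.4770

Answer: 2.4770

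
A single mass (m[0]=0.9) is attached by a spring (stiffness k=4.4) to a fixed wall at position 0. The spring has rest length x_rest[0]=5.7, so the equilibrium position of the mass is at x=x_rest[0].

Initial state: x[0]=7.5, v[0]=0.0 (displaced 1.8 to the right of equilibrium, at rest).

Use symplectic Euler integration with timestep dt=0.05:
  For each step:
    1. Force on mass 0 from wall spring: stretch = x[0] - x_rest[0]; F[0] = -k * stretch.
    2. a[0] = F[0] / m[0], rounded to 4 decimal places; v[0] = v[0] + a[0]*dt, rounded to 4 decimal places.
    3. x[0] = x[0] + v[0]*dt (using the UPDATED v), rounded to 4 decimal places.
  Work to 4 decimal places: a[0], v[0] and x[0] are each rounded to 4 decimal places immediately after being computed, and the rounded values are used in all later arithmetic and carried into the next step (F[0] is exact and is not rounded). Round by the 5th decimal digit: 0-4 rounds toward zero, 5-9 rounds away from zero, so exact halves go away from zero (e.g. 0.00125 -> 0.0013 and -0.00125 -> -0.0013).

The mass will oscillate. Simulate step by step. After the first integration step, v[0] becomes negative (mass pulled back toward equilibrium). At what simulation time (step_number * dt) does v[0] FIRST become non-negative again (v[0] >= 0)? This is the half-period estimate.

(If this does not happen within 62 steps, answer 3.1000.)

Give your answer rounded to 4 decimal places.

Answer: 1.4500

Derivation:
Step 0: x=[7.5000] v=[0.0000]
Step 1: x=[7.4780] v=[-0.4400]
Step 2: x=[7.4343] v=[-0.8746]
Step 3: x=[7.3694] v=[-1.2985]
Step 4: x=[7.2841] v=[-1.7066]
Step 5: x=[7.1794] v=[-2.0938]
Step 6: x=[7.0566] v=[-2.4554]
Step 7: x=[6.9173] v=[-2.7870]
Step 8: x=[6.7631] v=[-3.0846]
Step 9: x=[6.5959] v=[-3.3445]
Step 10: x=[6.4177] v=[-3.5635]
Step 11: x=[6.2308] v=[-3.7389]
Step 12: x=[6.0374] v=[-3.8687]
Step 13: x=[5.8398] v=[-3.9512]
Step 14: x=[5.6405] v=[-3.9854]
Step 15: x=[5.4420] v=[-3.9709]
Step 16: x=[5.2466] v=[-3.9078]
Step 17: x=[5.0568] v=[-3.7970]
Step 18: x=[4.8748] v=[-3.6398]
Step 19: x=[4.7029] v=[-3.4381]
Step 20: x=[4.5432] v=[-3.1944]
Step 21: x=[4.3976] v=[-2.9116]
Step 22: x=[4.2679] v=[-2.5932]
Step 23: x=[4.1557] v=[-2.2431]
Step 24: x=[4.0624] v=[-1.8656]
Step 25: x=[3.9891] v=[-1.4653]
Step 26: x=[3.9367] v=[-1.0471]
Step 27: x=[3.9059] v=[-0.6161]
Step 28: x=[3.8970] v=[-0.1775]
Step 29: x=[3.9102] v=[0.2632]
First v>=0 after going negative at step 29, time=1.4500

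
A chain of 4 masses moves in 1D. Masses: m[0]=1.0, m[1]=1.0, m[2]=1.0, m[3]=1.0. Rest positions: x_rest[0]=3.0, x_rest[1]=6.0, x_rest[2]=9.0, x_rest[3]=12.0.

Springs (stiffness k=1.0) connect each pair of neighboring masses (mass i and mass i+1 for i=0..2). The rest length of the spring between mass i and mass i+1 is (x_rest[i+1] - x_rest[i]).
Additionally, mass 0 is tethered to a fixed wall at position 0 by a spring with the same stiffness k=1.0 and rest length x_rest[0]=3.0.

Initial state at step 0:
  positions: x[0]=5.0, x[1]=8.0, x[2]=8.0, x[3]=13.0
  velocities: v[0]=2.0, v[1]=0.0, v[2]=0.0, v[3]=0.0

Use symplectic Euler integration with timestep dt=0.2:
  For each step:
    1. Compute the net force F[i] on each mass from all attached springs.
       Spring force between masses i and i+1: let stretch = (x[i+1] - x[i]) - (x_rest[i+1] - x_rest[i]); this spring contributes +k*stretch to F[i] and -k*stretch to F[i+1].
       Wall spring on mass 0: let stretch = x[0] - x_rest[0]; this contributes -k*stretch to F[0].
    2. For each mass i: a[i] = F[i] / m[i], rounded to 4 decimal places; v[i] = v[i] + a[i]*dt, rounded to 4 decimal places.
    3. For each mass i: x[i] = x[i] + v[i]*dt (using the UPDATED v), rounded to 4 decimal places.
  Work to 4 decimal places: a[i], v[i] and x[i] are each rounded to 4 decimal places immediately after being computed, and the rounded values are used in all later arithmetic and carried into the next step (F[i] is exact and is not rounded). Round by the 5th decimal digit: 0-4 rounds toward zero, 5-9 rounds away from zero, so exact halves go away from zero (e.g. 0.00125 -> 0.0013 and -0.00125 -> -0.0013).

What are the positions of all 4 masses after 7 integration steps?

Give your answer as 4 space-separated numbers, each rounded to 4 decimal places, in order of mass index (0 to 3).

Answer: 4.4080 6.6848 11.1993 11.9056

Derivation:
Step 0: x=[5.0000 8.0000 8.0000 13.0000] v=[2.0000 0.0000 0.0000 0.0000]
Step 1: x=[5.3200 7.8800 8.2000 12.9200] v=[1.6000 -0.6000 1.0000 -0.4000]
Step 2: x=[5.5296 7.6704 8.5760 12.7712] v=[1.0480 -1.0480 1.8800 -0.7440]
Step 3: x=[5.6036 7.4114 9.0836 12.5746] v=[0.3702 -1.2950 2.5379 -0.9830]
Step 4: x=[5.5258 7.1470 9.6639 12.3584] v=[-0.3890 -1.3221 2.9017 -1.0812]
Step 5: x=[5.2918 6.9184 10.2513 12.1544] v=[-1.1699 -1.1430 2.9372 -1.0201]
Step 6: x=[4.9112 6.7581 10.7815 11.9943] v=[-1.9029 -0.8017 2.6512 -0.8007]
Step 7: x=[4.4080 6.6848 11.1993 11.9056] v=[-2.5158 -0.3664 2.0891 -0.4433]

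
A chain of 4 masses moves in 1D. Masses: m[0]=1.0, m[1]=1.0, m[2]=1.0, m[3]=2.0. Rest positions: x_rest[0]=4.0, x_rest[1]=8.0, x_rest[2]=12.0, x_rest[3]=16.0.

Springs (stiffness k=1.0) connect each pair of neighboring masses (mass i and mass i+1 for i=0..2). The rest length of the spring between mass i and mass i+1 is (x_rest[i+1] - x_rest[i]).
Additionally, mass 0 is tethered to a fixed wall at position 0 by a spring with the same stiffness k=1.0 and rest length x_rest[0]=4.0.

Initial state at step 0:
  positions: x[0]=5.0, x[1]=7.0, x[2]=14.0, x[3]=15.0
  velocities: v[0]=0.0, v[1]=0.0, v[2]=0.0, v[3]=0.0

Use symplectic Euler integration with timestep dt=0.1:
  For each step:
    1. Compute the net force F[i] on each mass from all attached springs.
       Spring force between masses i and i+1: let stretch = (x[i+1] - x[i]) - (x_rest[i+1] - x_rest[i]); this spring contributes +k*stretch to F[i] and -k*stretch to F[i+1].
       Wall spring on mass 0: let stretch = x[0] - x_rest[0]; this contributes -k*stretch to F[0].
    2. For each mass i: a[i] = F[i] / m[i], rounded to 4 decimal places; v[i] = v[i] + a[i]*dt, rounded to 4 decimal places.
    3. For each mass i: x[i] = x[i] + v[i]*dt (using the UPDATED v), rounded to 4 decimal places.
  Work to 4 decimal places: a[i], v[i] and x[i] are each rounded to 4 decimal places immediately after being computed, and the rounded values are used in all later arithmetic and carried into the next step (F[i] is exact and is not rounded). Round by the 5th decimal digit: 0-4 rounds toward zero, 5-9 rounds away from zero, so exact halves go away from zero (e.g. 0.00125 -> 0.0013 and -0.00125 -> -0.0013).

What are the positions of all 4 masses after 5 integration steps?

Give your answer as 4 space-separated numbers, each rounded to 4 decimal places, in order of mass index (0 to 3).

Answer: 4.5875 7.6854 13.1631 15.2122

Derivation:
Step 0: x=[5.0000 7.0000 14.0000 15.0000] v=[0.0000 0.0000 0.0000 0.0000]
Step 1: x=[4.9700 7.0500 13.9400 15.0150] v=[-0.3000 0.5000 -0.6000 0.1500]
Step 2: x=[4.9111 7.1481 13.8219 15.0446] v=[-0.5890 0.9810 -1.1815 0.2963]
Step 3: x=[4.8255 7.2906 13.6492 15.0881] v=[-0.8564 1.4247 -1.7266 0.4352]
Step 4: x=[4.7163 7.4720 13.4273 15.1444] v=[-1.0924 1.8141 -2.2186 0.5633]
Step 5: x=[4.5875 7.6854 13.1631 15.2122] v=[-1.2885 2.1341 -2.6424 0.6775]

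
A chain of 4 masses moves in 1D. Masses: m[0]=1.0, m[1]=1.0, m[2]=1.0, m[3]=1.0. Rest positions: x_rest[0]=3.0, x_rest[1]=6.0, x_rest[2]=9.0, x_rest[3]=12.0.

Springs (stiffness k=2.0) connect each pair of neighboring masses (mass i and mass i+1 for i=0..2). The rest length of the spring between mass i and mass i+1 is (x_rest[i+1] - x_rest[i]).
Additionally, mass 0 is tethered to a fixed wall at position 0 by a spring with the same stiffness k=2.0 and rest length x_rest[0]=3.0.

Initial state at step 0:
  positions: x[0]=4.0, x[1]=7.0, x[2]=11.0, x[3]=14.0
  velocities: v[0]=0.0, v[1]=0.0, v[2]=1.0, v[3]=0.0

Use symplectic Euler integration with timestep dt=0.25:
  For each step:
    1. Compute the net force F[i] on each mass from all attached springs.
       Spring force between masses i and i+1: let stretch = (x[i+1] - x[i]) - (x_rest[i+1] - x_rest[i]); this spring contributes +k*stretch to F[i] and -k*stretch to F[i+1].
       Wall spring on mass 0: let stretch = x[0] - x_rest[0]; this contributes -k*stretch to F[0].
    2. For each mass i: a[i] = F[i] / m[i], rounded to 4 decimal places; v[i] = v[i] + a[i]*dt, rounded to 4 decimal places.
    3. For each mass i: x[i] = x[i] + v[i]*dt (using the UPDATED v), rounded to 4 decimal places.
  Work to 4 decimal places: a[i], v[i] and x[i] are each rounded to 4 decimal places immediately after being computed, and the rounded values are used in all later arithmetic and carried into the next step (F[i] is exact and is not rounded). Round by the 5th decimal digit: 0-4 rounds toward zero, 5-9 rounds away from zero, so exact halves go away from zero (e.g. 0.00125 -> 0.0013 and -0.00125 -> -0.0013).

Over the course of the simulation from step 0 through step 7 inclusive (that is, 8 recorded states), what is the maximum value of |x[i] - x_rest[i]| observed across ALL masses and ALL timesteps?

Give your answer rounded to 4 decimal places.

Step 0: x=[4.0000 7.0000 11.0000 14.0000] v=[0.0000 0.0000 1.0000 0.0000]
Step 1: x=[3.8750 7.1250 11.1250 14.0000] v=[-0.5000 0.5000 0.5000 0.0000]
Step 2: x=[3.6719 7.3438 11.1094 14.0156] v=[-0.8125 0.8750 -0.0625 0.0625]
Step 3: x=[3.4688 7.5743 10.9864 14.0430] v=[-0.8125 0.9219 -0.4922 0.1094]
Step 4: x=[3.3453 7.7181 10.8189 14.0633] v=[-0.4942 0.5752 -0.6700 0.0811]
Step 5: x=[3.3502 7.7029 10.6694 14.0530] v=[0.0196 -0.0608 -0.5982 -0.0411]
Step 6: x=[3.4804 7.5144 10.5720 13.9948] v=[0.5209 -0.7539 -0.3897 -0.2329]
Step 7: x=[3.6798 7.2039 10.5202 13.8837] v=[0.7977 -1.2421 -0.2071 -0.4443]
Max displacement = 2.1250

Answer: 2.1250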